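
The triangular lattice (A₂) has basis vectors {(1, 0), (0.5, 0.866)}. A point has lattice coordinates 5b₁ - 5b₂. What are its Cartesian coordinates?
(2.5, -4.33)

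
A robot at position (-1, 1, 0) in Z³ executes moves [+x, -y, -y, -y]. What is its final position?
(0, -2, 0)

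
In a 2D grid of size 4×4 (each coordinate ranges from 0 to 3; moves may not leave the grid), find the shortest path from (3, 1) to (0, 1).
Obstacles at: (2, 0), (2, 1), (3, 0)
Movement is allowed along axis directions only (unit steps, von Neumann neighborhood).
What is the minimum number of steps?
5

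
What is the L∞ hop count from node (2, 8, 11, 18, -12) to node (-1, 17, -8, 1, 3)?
19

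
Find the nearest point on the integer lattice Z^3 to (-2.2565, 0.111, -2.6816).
(-2, 0, -3)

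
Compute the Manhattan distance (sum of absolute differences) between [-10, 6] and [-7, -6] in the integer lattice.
15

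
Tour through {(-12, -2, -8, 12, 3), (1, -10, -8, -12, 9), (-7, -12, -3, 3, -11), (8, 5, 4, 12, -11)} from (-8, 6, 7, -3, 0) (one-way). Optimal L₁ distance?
188
(one optimal route: (-8, 6, 7, -3, 0) → (8, 5, 4, 12, -11) → (-7, -12, -3, 3, -11) → (-12, -2, -8, 12, 3) → (1, -10, -8, -12, 9))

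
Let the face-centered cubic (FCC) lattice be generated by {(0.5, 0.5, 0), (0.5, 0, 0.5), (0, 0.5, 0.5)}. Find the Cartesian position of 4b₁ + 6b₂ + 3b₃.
(5, 3.5, 4.5)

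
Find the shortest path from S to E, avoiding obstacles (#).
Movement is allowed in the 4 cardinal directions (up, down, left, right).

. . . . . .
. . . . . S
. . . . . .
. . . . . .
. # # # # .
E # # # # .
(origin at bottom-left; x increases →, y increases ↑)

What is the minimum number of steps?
9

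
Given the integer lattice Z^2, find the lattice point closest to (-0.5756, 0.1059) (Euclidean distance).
(-1, 0)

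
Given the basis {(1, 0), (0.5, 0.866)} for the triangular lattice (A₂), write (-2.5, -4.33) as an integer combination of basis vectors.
-5b₂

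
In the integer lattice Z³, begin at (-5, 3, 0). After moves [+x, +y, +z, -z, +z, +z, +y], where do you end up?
(-4, 5, 2)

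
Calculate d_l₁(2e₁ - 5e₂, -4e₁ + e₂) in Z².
12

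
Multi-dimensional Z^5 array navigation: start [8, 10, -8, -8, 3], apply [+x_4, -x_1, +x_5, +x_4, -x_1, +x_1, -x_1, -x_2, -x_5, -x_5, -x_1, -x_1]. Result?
(4, 9, -8, -6, 2)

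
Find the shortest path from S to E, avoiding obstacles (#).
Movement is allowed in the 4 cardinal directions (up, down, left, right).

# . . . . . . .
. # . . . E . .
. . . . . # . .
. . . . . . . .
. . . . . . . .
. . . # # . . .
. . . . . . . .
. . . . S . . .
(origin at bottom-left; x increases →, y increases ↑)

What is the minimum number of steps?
9
(one shortest path: (4, 0) → (5, 0) → (6, 0) → (6, 1) → (6, 2) → (6, 3) → (6, 4) → (6, 5) → (6, 6) → (5, 6))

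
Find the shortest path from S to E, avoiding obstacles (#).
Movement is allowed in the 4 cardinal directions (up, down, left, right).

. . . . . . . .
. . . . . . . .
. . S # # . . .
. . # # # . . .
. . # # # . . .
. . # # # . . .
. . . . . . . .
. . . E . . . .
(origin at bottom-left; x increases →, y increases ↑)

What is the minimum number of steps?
8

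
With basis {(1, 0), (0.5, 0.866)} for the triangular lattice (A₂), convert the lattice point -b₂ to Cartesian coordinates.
(-0.5, -0.866)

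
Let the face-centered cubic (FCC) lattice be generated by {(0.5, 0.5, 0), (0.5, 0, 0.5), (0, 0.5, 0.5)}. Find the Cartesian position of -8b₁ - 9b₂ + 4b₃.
(-8.5, -2, -2.5)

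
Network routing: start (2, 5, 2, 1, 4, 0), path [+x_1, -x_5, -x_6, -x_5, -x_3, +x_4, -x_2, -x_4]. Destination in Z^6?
(3, 4, 1, 1, 2, -1)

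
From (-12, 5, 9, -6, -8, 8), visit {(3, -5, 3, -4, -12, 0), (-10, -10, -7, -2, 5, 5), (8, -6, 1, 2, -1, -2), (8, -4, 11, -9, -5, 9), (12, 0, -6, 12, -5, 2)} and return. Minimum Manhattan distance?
248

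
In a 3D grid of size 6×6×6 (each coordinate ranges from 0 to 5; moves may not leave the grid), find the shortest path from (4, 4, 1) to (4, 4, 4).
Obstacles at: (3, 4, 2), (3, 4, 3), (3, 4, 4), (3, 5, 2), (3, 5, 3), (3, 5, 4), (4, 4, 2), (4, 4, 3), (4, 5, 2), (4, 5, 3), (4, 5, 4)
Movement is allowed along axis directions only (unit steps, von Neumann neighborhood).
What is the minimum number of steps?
5
(one shortest path: (4, 4, 1) → (5, 4, 1) → (5, 4, 2) → (5, 4, 3) → (5, 4, 4) → (4, 4, 4))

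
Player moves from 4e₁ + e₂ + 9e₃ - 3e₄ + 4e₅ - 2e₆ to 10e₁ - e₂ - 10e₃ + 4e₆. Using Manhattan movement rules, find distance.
40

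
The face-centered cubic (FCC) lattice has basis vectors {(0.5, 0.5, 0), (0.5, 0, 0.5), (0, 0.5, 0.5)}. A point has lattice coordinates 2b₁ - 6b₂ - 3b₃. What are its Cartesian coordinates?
(-2, -0.5, -4.5)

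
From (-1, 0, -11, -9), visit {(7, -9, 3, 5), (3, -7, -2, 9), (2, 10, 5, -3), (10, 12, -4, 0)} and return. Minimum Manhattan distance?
146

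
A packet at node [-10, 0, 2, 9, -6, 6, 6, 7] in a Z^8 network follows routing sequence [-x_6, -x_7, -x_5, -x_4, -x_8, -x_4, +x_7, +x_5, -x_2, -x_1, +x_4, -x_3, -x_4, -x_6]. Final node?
(-11, -1, 1, 7, -6, 4, 6, 6)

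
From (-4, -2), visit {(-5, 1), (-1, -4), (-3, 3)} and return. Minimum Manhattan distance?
22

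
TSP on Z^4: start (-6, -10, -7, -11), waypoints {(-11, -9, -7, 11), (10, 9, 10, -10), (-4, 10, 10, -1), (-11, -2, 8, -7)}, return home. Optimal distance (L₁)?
172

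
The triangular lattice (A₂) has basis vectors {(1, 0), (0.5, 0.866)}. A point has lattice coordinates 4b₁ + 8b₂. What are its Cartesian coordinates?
(8, 6.928)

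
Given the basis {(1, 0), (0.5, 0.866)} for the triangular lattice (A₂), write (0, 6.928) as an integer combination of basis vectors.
-4b₁ + 8b₂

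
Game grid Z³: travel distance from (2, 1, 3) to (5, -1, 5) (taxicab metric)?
7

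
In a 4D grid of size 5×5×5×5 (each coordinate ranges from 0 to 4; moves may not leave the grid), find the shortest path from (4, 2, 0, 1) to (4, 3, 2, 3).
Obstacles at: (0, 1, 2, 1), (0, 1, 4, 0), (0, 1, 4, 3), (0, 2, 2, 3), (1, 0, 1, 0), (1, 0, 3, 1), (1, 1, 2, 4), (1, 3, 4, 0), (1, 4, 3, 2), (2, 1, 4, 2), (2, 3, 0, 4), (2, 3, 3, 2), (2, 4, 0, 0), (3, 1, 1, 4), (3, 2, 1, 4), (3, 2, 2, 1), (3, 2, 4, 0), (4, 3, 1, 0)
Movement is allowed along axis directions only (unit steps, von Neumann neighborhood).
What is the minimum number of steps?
5
(one shortest path: (4, 2, 0, 1) → (4, 3, 0, 1) → (4, 3, 1, 1) → (4, 3, 2, 1) → (4, 3, 2, 2) → (4, 3, 2, 3))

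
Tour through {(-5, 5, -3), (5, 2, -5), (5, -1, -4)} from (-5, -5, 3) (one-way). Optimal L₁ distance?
35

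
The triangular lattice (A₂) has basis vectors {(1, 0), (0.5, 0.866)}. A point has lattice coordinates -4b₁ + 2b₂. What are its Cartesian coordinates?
(-3, 1.732)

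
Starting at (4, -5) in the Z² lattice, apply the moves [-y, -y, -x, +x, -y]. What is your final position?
(4, -8)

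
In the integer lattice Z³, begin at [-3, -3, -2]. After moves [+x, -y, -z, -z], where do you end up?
(-2, -4, -4)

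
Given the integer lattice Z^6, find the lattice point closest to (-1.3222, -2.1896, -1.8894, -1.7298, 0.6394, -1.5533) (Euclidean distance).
(-1, -2, -2, -2, 1, -2)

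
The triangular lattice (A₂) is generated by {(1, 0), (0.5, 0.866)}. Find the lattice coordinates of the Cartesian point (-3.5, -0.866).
-3b₁ - b₂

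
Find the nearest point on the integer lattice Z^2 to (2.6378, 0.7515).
(3, 1)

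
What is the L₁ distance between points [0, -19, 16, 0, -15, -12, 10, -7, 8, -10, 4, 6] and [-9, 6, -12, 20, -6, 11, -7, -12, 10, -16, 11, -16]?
173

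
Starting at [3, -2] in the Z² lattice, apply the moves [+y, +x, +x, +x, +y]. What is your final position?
(6, 0)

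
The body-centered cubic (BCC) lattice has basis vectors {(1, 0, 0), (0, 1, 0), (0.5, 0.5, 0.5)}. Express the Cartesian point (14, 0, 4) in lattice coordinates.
10b₁ - 4b₂ + 8b₃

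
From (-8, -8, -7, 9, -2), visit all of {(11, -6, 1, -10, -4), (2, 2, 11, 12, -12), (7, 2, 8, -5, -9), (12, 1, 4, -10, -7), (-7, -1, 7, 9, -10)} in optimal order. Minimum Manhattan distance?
110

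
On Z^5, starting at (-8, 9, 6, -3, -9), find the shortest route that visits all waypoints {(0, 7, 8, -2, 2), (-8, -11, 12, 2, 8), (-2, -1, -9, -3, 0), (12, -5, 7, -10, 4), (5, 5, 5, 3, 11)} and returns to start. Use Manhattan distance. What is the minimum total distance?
220
(one optimal route: (-8, 9, 6, -3, -9) → (0, 7, 8, -2, 2) → (5, 5, 5, 3, 11) → (-8, -11, 12, 2, 8) → (12, -5, 7, -10, 4) → (-2, -1, -9, -3, 0) → (-8, 9, 6, -3, -9))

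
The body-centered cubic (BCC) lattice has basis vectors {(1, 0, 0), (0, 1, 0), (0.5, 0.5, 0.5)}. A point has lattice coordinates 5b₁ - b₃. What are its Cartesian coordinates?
(4.5, -0.5, -0.5)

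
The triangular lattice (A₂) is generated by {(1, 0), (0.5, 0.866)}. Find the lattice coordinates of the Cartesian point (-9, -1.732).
-8b₁ - 2b₂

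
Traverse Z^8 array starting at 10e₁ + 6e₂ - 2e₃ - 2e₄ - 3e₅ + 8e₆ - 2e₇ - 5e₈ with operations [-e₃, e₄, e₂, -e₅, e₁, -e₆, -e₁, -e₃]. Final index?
(10, 7, -4, -1, -4, 7, -2, -5)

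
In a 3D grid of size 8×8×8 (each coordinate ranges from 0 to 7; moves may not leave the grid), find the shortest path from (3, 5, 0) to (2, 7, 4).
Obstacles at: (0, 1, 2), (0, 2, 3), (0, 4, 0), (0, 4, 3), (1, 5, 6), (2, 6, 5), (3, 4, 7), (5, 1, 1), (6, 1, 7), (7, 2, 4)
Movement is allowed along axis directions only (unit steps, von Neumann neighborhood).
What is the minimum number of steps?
7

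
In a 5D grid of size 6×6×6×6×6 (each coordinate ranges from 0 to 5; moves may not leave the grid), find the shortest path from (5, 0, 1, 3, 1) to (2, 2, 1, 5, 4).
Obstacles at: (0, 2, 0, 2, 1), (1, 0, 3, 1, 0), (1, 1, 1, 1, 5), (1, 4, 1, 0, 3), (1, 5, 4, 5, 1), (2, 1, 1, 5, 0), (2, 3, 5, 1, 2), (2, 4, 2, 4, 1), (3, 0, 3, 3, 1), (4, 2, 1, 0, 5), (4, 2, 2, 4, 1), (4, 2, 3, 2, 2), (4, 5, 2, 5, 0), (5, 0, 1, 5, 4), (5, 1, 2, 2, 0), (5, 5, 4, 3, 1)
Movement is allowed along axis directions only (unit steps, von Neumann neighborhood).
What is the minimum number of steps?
10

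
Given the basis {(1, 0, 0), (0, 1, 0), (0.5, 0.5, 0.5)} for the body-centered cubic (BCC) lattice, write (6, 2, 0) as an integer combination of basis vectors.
6b₁ + 2b₂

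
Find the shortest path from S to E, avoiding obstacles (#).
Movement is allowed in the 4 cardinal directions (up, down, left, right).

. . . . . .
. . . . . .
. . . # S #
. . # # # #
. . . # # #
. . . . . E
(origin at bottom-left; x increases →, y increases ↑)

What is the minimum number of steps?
12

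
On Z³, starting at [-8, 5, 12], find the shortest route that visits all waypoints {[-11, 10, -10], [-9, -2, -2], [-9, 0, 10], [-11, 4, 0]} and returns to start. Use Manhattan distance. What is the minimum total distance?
76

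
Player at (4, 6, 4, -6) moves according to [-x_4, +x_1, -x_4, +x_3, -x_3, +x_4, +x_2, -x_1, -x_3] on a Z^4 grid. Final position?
(4, 7, 3, -7)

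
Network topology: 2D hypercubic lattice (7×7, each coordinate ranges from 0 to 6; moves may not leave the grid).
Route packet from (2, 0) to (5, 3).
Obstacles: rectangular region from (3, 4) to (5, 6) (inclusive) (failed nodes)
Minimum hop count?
6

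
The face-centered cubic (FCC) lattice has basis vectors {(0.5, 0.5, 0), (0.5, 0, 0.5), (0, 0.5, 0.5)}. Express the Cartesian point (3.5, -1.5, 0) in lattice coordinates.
2b₁ + 5b₂ - 5b₃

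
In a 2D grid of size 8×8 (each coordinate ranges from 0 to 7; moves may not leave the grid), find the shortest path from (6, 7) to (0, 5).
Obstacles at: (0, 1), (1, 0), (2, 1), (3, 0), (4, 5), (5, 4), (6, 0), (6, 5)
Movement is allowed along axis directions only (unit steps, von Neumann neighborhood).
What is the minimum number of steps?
8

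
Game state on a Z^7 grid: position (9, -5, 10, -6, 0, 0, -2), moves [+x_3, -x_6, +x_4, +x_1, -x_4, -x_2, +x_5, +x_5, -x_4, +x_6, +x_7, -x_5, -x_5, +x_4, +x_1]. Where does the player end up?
(11, -6, 11, -6, 0, 0, -1)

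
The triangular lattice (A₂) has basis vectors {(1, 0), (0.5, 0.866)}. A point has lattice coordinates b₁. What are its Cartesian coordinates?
(1, 0)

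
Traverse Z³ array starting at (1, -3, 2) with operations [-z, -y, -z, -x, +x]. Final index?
(1, -4, 0)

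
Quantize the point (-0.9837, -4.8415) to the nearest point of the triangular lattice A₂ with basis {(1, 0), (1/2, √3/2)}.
(-1, -5.196)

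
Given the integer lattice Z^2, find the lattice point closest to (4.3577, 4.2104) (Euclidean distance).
(4, 4)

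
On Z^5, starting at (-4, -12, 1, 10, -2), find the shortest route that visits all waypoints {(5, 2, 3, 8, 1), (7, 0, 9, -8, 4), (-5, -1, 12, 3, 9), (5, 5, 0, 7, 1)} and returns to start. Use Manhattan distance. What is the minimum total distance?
142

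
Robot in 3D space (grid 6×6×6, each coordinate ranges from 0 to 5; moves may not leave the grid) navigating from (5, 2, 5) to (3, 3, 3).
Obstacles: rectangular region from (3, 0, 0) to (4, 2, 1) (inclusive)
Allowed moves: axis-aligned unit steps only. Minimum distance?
5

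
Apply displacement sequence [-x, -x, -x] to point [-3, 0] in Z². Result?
(-6, 0)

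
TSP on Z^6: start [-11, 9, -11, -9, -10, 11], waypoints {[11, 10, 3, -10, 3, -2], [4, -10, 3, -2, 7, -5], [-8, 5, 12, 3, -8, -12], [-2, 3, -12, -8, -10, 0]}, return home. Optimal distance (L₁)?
252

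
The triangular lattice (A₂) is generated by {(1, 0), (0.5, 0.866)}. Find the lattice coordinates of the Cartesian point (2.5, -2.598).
4b₁ - 3b₂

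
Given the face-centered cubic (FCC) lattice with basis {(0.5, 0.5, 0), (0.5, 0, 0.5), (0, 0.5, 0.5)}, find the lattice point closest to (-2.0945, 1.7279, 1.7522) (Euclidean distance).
(-2, 1.5, 1.5)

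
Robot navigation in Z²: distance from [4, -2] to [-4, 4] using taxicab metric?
14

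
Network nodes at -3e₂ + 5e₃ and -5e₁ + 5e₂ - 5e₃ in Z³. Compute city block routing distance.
23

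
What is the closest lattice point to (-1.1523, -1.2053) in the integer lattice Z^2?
(-1, -1)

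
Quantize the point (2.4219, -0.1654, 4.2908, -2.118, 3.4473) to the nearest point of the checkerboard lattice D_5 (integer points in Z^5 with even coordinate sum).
(2, 0, 4, -2, 4)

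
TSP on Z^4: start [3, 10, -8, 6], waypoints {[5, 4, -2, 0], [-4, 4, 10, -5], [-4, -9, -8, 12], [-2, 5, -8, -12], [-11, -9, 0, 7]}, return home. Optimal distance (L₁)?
168
(one optimal route: (3, 10, -8, 6) → (5, 4, -2, 0) → (-2, 5, -8, -12) → (-4, 4, 10, -5) → (-11, -9, 0, 7) → (-4, -9, -8, 12) → (3, 10, -8, 6))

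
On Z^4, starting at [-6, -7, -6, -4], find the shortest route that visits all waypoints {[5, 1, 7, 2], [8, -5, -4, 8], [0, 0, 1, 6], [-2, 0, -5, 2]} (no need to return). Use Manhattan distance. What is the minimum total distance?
72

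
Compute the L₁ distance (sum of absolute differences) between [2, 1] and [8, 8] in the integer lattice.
13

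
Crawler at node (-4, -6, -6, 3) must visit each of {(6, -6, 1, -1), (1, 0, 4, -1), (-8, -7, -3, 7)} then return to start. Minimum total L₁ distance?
78
(one optimal route: (-4, -6, -6, 3) → (6, -6, 1, -1) → (1, 0, 4, -1) → (-8, -7, -3, 7) → (-4, -6, -6, 3))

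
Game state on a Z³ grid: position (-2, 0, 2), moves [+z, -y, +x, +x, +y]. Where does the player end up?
(0, 0, 3)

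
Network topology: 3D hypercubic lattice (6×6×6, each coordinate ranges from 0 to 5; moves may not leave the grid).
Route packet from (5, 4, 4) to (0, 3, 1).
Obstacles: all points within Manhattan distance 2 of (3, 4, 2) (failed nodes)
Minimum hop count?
9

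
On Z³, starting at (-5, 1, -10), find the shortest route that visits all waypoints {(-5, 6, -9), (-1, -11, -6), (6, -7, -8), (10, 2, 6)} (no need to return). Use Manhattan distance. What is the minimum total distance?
70
(one optimal route: (-5, 1, -10) → (-5, 6, -9) → (-1, -11, -6) → (6, -7, -8) → (10, 2, 6))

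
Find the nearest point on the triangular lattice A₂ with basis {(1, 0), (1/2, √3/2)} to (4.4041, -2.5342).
(4.5, -2.598)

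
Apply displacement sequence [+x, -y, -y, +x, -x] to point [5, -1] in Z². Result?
(6, -3)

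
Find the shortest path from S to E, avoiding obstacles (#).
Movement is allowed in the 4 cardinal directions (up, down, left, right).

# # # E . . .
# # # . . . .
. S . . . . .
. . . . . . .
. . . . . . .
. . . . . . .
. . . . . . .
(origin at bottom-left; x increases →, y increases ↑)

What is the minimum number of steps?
4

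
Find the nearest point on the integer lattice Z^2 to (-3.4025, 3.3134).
(-3, 3)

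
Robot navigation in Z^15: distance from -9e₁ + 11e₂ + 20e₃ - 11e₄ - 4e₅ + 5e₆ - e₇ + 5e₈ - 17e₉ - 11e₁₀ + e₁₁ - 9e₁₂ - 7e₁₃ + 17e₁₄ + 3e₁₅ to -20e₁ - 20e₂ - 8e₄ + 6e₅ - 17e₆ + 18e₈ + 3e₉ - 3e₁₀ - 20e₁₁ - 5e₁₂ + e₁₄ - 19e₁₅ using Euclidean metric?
62.8888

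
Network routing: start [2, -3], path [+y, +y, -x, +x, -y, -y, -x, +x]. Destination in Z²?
(2, -3)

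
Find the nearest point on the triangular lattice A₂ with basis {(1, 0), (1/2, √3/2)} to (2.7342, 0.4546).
(2.5, 0.866)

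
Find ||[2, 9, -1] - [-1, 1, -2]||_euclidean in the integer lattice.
8.60233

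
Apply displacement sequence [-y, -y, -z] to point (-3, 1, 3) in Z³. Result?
(-3, -1, 2)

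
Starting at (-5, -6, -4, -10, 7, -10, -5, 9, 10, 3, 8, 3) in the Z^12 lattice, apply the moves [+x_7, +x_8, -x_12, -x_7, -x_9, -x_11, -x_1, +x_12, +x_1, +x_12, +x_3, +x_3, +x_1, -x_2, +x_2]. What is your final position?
(-4, -6, -2, -10, 7, -10, -5, 10, 9, 3, 7, 4)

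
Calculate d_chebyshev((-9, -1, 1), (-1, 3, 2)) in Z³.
8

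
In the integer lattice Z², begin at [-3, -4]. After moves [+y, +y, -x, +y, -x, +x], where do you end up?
(-4, -1)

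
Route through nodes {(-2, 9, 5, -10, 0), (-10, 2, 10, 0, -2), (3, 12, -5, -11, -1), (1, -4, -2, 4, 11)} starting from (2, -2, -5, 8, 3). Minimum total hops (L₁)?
116
(one optimal route: (2, -2, -5, 8, 3) → (1, -4, -2, 4, 11) → (-10, 2, 10, 0, -2) → (-2, 9, 5, -10, 0) → (3, 12, -5, -11, -1))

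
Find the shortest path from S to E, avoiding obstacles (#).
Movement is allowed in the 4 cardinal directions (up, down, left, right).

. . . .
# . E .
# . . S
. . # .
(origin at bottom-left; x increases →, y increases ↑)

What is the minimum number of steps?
2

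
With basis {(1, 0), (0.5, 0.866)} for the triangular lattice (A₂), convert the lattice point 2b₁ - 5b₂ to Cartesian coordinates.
(-0.5, -4.33)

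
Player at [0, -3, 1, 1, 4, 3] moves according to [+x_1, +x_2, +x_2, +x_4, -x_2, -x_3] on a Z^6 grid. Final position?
(1, -2, 0, 2, 4, 3)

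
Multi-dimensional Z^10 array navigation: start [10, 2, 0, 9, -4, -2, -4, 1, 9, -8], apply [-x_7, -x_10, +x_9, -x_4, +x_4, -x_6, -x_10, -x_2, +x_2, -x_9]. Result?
(10, 2, 0, 9, -4, -3, -5, 1, 9, -10)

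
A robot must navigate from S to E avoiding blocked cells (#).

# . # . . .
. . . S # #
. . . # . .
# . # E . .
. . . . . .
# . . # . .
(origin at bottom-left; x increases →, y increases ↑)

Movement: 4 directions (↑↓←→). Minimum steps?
8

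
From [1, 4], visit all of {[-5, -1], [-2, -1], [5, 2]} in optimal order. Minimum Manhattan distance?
19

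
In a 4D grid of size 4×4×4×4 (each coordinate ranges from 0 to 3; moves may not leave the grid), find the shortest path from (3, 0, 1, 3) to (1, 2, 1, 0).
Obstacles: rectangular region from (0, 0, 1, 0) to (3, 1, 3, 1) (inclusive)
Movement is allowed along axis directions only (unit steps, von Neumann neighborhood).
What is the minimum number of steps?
7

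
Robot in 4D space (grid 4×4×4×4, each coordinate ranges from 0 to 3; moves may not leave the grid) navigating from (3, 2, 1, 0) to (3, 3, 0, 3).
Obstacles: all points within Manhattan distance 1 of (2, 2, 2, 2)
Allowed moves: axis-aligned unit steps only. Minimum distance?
5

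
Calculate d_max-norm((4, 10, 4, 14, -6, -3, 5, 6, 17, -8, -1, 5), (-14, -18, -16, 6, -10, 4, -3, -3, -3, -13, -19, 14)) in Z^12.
28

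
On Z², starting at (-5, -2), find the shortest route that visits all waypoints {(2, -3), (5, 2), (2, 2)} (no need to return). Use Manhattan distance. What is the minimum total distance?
16
(one optimal route: (-5, -2) → (2, -3) → (2, 2) → (5, 2))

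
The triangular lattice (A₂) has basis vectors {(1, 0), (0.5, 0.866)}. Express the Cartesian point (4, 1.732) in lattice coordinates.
3b₁ + 2b₂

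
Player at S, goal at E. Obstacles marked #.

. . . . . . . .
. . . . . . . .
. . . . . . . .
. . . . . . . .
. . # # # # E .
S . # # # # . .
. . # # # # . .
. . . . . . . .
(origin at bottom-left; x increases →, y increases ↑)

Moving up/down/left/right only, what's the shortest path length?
9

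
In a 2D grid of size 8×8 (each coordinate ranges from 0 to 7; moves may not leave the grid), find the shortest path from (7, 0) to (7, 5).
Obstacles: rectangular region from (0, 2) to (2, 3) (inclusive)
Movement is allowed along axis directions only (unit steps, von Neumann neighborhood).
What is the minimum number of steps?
5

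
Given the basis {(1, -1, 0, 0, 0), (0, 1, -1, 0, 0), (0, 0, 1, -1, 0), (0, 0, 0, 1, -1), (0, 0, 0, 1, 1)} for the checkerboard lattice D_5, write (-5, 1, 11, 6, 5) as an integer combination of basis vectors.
-5b₁ - 4b₂ + 7b₃ + 4b₄ + 9b₅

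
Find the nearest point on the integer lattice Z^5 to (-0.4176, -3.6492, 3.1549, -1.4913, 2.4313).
(0, -4, 3, -1, 2)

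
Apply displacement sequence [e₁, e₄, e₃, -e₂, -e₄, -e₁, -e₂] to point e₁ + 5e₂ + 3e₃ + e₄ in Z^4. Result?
(1, 3, 4, 1)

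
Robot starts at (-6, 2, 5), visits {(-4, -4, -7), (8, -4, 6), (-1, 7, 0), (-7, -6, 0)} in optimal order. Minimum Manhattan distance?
71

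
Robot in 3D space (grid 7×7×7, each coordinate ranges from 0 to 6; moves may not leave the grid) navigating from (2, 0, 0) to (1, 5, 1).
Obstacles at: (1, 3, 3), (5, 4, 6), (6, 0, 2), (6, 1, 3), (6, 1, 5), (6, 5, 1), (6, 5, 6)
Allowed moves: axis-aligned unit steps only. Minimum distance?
7
(one shortest path: (2, 0, 0) → (1, 0, 0) → (1, 1, 0) → (1, 2, 0) → (1, 3, 0) → (1, 4, 0) → (1, 5, 0) → (1, 5, 1))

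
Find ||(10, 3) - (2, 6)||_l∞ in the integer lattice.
8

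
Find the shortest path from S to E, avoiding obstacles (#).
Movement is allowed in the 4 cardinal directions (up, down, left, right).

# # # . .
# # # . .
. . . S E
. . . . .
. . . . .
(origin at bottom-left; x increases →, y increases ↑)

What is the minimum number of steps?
1
(one shortest path: (3, 2) → (4, 2))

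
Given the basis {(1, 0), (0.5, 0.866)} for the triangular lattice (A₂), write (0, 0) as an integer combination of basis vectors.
0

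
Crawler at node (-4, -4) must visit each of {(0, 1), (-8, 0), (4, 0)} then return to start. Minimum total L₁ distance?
34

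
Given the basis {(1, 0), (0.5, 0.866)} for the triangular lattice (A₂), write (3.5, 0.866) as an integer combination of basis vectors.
3b₁ + b₂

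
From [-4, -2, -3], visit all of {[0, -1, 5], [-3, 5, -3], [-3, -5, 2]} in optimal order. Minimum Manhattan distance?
33
(one optimal route: (-4, -2, -3) → (-3, 5, -3) → (-3, -5, 2) → (0, -1, 5))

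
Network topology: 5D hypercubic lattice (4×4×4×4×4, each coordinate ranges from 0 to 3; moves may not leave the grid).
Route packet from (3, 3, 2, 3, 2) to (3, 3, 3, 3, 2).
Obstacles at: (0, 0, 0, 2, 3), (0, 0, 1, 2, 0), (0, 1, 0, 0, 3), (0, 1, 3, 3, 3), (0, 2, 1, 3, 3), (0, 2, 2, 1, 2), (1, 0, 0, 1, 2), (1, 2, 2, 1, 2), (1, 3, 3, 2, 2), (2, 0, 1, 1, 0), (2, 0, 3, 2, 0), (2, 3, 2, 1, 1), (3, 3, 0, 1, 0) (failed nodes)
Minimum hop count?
1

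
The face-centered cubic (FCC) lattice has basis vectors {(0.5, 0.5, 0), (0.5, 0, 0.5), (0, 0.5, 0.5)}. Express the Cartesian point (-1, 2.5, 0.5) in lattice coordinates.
b₁ - 3b₂ + 4b₃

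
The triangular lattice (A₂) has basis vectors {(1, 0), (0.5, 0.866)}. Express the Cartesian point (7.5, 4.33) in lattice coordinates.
5b₁ + 5b₂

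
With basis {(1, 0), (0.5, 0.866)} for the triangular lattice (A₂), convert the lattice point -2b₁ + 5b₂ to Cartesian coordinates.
(0.5, 4.33)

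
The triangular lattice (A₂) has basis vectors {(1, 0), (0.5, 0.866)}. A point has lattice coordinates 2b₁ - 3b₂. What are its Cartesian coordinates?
(0.5, -2.598)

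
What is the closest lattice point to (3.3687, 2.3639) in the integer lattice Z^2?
(3, 2)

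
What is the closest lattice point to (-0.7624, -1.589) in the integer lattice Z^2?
(-1, -2)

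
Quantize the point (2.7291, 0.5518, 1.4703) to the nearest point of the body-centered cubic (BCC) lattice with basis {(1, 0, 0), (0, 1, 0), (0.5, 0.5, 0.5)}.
(2.5, 0.5, 1.5)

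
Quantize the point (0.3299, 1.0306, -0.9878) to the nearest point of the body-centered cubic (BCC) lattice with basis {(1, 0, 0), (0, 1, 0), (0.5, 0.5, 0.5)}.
(0, 1, -1)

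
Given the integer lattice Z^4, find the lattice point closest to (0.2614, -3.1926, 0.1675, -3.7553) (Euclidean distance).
(0, -3, 0, -4)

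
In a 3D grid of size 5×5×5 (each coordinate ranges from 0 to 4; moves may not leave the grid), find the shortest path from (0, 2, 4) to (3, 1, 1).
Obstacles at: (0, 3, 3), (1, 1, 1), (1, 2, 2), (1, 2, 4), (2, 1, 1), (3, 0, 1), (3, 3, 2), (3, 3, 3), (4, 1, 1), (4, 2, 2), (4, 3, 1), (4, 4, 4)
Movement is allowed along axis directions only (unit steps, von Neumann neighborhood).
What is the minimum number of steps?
7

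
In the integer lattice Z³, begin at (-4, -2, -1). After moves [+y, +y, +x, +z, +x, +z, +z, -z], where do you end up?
(-2, 0, 1)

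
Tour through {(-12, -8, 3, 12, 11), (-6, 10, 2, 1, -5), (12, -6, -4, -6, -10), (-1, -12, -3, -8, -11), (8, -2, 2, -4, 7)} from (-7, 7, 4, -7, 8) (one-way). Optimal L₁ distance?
177
(one optimal route: (-7, 7, 4, -7, 8) → (-6, 10, 2, 1, -5) → (-1, -12, -3, -8, -11) → (12, -6, -4, -6, -10) → (8, -2, 2, -4, 7) → (-12, -8, 3, 12, 11))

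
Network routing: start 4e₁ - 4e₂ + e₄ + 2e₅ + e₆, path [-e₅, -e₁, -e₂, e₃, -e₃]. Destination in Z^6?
(3, -5, 0, 1, 1, 1)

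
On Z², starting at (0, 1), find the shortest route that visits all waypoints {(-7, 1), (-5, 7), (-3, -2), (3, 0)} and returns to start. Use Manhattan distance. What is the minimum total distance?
38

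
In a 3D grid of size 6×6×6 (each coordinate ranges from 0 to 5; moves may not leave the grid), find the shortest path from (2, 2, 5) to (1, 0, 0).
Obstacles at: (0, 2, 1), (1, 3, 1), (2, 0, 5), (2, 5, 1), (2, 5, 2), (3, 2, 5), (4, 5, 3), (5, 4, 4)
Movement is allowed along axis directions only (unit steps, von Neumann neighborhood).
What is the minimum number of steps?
8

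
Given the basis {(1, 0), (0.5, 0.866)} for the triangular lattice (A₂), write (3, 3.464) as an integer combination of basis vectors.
b₁ + 4b₂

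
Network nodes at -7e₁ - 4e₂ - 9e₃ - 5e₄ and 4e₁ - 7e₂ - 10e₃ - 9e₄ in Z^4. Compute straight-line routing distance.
12.1244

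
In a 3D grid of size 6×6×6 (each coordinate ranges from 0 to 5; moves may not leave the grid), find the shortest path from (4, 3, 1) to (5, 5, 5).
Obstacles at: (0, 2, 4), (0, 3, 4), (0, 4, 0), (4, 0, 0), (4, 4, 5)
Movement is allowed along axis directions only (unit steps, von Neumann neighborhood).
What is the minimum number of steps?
7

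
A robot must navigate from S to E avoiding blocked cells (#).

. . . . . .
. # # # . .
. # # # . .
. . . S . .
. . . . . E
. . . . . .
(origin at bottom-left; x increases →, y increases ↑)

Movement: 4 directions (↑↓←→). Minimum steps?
3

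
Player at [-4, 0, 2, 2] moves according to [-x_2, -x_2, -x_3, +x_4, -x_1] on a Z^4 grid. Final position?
(-5, -2, 1, 3)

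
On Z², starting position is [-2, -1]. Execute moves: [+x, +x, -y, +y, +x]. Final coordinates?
(1, -1)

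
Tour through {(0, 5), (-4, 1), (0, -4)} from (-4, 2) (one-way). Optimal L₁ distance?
18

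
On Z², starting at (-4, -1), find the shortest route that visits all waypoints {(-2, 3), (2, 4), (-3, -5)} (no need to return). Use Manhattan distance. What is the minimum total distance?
19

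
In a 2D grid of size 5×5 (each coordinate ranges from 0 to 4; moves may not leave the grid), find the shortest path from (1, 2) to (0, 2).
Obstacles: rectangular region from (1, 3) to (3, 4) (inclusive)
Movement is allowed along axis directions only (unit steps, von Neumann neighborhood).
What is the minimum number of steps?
1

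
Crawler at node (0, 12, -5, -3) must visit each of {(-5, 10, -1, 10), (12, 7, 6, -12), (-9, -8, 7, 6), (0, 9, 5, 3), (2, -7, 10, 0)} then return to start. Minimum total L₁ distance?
168
(one optimal route: (0, 12, -5, -3) → (-5, 10, -1, 10) → (-9, -8, 7, 6) → (2, -7, 10, 0) → (12, 7, 6, -12) → (0, 9, 5, 3) → (0, 12, -5, -3))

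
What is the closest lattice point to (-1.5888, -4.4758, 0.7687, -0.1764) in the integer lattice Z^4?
(-2, -4, 1, 0)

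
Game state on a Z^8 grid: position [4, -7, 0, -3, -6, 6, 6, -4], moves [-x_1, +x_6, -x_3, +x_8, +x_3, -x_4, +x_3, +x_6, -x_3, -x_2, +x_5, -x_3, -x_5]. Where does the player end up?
(3, -8, -1, -4, -6, 8, 6, -3)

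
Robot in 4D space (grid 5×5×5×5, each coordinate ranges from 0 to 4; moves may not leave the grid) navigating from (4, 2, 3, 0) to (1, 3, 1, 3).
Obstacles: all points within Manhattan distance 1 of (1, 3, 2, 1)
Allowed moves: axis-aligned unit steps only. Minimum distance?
9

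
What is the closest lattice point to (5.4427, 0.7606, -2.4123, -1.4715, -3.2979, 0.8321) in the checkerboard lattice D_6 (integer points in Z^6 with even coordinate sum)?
(5, 1, -2, -2, -3, 1)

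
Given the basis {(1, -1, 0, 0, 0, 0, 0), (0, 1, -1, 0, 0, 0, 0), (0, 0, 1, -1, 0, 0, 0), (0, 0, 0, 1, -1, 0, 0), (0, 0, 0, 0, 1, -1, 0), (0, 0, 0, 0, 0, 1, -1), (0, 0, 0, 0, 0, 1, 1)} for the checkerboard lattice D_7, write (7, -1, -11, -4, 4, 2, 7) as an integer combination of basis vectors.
7b₁ + 6b₂ - 5b₃ - 9b₄ - 5b₅ - 5b₆ + 2b₇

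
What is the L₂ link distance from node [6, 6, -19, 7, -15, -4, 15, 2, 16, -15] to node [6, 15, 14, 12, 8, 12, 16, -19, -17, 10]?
64.3117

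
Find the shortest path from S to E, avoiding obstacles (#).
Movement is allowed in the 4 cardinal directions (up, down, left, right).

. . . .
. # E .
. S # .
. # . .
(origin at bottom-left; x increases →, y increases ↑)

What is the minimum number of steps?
6
(one shortest path: (1, 1) → (0, 1) → (0, 2) → (0, 3) → (1, 3) → (2, 3) → (2, 2))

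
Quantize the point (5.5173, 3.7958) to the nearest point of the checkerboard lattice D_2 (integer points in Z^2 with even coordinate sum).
(6, 4)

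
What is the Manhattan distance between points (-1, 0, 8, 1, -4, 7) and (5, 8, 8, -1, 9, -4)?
40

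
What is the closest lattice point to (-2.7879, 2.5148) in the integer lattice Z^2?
(-3, 3)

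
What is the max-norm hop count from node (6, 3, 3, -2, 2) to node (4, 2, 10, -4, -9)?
11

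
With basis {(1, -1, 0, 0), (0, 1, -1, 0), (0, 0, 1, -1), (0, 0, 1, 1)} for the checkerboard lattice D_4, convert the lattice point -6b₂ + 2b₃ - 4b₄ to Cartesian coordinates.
(0, -6, 4, -6)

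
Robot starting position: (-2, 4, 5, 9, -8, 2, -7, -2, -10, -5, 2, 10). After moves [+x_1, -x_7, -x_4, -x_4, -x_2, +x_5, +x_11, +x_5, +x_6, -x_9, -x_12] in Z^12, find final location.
(-1, 3, 5, 7, -6, 3, -8, -2, -11, -5, 3, 9)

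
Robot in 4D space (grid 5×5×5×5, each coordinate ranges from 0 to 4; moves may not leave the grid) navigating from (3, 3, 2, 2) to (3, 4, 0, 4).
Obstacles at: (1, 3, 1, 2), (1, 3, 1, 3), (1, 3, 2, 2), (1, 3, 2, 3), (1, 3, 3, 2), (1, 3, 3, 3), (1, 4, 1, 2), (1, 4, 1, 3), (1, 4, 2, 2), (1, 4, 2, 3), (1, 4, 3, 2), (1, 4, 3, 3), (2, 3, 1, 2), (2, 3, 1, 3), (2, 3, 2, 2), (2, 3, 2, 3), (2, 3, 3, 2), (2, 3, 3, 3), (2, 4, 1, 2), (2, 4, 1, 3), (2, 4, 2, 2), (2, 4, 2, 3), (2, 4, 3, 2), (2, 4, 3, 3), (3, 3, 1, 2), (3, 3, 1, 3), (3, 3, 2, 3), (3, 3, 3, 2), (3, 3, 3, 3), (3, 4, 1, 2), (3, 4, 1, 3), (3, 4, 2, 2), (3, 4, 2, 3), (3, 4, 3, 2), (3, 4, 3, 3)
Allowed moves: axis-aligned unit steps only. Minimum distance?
7
(one shortest path: (3, 3, 2, 2) → (4, 3, 2, 2) → (4, 4, 2, 2) → (4, 4, 1, 2) → (4, 4, 0, 2) → (3, 4, 0, 2) → (3, 4, 0, 3) → (3, 4, 0, 4))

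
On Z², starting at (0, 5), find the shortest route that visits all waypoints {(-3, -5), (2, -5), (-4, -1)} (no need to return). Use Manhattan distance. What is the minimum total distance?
20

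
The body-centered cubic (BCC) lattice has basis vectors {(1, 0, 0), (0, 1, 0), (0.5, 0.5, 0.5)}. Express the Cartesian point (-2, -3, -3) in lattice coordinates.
b₁ - 6b₃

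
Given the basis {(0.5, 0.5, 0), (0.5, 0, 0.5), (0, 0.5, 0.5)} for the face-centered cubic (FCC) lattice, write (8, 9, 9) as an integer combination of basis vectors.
8b₁ + 8b₂ + 10b₃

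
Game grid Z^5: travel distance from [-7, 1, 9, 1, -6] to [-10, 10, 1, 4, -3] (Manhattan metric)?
26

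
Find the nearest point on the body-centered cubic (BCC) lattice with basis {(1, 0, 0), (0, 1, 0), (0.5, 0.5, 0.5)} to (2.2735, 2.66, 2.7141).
(2.5, 2.5, 2.5)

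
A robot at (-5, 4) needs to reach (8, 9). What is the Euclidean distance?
13.9284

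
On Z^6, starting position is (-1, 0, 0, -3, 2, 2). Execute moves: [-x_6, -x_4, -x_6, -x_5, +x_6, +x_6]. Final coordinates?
(-1, 0, 0, -4, 1, 2)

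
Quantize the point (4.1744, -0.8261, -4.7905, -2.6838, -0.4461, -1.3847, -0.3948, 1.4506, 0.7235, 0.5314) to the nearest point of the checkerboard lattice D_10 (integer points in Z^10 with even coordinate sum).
(4, -1, -5, -3, 0, -1, 0, 1, 1, 0)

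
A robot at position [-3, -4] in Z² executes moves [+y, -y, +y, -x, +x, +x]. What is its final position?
(-2, -3)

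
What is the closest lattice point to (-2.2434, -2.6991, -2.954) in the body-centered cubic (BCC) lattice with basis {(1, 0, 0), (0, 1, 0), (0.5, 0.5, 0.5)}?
(-2, -3, -3)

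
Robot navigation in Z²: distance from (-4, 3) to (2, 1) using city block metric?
8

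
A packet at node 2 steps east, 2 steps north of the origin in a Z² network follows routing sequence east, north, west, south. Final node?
(2, 2)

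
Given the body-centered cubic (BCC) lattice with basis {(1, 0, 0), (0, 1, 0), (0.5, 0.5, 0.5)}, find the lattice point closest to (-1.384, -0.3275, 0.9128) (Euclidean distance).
(-1.5, -0.5, 0.5)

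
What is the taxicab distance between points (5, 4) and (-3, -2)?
14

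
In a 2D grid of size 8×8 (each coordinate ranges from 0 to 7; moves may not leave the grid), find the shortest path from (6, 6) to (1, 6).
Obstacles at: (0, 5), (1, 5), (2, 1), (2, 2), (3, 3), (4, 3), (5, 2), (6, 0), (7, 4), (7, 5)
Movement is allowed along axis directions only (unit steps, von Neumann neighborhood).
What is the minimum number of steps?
5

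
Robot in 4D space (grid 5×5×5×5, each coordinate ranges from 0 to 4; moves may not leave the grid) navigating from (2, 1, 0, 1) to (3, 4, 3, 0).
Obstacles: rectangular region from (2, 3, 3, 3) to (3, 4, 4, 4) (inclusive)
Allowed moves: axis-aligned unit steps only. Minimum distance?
8
(one shortest path: (2, 1, 0, 1) → (3, 1, 0, 1) → (3, 2, 0, 1) → (3, 3, 0, 1) → (3, 4, 0, 1) → (3, 4, 1, 1) → (3, 4, 2, 1) → (3, 4, 3, 1) → (3, 4, 3, 0))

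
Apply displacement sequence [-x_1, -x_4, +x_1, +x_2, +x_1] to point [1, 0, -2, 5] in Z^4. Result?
(2, 1, -2, 4)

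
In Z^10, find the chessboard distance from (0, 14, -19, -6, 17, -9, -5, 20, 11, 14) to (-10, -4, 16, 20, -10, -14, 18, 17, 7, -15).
35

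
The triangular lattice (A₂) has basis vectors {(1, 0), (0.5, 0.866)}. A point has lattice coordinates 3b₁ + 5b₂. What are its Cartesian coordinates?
(5.5, 4.33)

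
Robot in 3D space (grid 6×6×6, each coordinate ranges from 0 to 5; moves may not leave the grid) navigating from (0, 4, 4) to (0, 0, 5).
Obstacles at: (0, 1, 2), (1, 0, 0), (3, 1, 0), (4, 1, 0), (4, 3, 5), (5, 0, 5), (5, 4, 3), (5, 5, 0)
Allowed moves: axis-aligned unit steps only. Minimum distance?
5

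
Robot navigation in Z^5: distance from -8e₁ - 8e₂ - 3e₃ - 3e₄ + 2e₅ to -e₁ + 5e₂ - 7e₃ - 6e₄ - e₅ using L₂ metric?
15.8745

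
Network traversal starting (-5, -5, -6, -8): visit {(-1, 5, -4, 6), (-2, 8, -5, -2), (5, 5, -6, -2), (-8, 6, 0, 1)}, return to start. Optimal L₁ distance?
96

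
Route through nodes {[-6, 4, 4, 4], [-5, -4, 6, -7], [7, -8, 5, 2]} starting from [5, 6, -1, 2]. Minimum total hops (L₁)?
68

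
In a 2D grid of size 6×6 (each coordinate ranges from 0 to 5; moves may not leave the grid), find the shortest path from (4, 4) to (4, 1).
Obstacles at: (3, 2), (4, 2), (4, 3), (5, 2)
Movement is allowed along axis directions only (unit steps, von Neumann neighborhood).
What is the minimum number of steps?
7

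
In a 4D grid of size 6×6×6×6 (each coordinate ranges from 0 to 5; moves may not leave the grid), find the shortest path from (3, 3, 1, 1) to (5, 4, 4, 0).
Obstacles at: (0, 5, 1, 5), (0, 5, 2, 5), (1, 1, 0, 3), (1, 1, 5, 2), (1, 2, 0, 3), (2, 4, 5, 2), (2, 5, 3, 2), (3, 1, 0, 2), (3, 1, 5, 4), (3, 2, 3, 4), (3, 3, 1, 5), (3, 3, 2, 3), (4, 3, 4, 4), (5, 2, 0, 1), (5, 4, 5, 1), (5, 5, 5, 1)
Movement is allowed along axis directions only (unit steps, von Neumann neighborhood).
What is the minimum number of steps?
7
(one shortest path: (3, 3, 1, 1) → (4, 3, 1, 1) → (5, 3, 1, 1) → (5, 4, 1, 1) → (5, 4, 2, 1) → (5, 4, 3, 1) → (5, 4, 4, 1) → (5, 4, 4, 0))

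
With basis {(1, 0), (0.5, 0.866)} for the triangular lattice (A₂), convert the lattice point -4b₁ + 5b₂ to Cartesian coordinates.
(-1.5, 4.33)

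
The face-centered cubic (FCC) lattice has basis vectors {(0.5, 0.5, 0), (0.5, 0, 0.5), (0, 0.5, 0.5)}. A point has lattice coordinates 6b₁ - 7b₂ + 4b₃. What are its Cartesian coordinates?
(-0.5, 5, -1.5)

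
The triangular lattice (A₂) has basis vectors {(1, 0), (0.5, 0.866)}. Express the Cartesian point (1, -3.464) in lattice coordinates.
3b₁ - 4b₂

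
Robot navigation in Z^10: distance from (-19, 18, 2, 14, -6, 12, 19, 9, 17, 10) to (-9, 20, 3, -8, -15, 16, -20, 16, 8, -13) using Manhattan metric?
126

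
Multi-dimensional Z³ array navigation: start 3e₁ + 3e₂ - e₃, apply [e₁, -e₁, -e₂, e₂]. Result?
(3, 3, -1)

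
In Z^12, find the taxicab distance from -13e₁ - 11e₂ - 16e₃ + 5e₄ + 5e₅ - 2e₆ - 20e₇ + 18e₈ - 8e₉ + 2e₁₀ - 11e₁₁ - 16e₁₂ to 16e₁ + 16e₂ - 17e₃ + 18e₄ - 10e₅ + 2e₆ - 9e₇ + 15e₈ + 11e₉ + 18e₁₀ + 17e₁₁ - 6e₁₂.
176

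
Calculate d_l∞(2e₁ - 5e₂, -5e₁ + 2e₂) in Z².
7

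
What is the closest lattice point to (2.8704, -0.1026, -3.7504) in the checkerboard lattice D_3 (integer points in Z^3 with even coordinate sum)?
(3, 0, -3)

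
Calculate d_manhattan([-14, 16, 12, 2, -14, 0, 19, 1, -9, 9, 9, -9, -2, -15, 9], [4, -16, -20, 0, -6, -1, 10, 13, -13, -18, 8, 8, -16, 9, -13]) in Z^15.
223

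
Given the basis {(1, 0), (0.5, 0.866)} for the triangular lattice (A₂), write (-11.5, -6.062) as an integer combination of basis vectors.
-8b₁ - 7b₂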